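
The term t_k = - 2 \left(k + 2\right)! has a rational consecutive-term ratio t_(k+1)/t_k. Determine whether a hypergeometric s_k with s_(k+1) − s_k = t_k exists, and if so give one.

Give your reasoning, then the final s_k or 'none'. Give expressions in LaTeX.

none — t_k is not Gosper-summable

t_(k+1)/t_k = k + 3.
Gosper form: A/B · C(k+1)/C(k) with A=k + 3, B=1, C=1.
Key eq: (k + 3)·f(k+1) = (1)·f(k) + (1).
deg f ≤ -1 (via 1,0,0).
d = -1 < 0 ⇒ no nonzero polynomial f; not summable.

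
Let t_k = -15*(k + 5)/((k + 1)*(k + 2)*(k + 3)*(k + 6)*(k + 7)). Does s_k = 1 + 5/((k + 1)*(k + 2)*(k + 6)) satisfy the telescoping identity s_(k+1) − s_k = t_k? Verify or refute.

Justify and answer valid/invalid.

s_(k+1) = 1 + 5/((k + 2)*(k + 3)*(k + 7))
s_(k+1) − s_k = 15*(-k - 5)/(k**5 + 19*k**4 + 131*k**3 + 401*k**2 + 540*k + 252)
(s_(k+1) − s_k) − t_k = 0

valid; difference matches t_k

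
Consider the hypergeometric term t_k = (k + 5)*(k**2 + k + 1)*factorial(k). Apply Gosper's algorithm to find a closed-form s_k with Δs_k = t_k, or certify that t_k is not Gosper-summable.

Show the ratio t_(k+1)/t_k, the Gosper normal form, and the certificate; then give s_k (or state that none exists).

Compute t_(k+1)/t_k: get (k + 1)*(k + 6)*(k + (k + 1)**2 + 2)/((k + 5)*(k**2 + k + 1)).
A = k + 1, B = 1, C = k**3 + 6*k**2 + 6*k + 5.
f must satisfy (k + 1)·f(k+1) − (1)·f(k) = k**3 + 6*k**2 + 6*k + 5.
d = 2 from the (1,0,3) case.
A polynomial solution: f(k) = k**2 + 4*k - 1.
Certificate R = B(k−1)f/C = (k**2 + 4*k - 1)/((k + 5)*(k**2 + k + 1)) gives s_k = (k**2 + 4*k - 1)*factorial(k).
Δs = (k + 5)*(k**2 + k + 1)*factorial(k), as required.

s_k = (k**2 + 4*k - 1)*factorial(k)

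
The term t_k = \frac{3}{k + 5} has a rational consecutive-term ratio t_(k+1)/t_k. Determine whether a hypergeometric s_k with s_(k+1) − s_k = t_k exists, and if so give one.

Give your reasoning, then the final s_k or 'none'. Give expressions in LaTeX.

none (Gosper's algorithm certifies no s_k)

t_(k+1)/t_k = (k + 5)/(k + 6).
Factor: A=k + 5; B=k + 6; C=1.
Need (k + 5)·f(k+1) − (k + 5)·f(k) = 1.
Bound: deg f ≤ 0.
Generic f = c0 gives residual -1; -1 = 0 cannot hold, so t_k is not Gosper-summable.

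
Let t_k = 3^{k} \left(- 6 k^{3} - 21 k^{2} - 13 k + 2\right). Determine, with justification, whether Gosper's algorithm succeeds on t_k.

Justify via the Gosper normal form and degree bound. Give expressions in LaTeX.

r(k) = 3*(6*k**3 + 39*k**2 + 73*k + 38)/(6*k**3 + 21*k**2 + 13*k - 2) after simplifying.
A = 3, B = 1, C = k**3 + 7*k**2/2 + 13*k/6 - 1/3.
Solve (3)·f(k+1) − (1)·f(k) = k**3 + 7*k**2/2 + 13*k/6 - 1/3.
From deg A=0, deg B=0, deg C=3: d=3.
A polynomial solution: f(k) = (3*k**3 - 3*k**2 + 2*k - 4)/6.
So s_k = (B(k−1)f/C)·t_k = ((3*k**3 - 3*k**2 + 2*k - 4)/((k + 1)*(6*k**2 + 15*k - 2)))·t_k = 3**k*(-3*k**3 + 3*k**2 - 2*k + 4).
Δs = 3**k*(-6*k**3 - 21*k**2 - 13*k + 2), as required.

Yes. s_k = 3^{k} \left(- 3 k^{3} + 3 k^{2} - 2 k + 4\right).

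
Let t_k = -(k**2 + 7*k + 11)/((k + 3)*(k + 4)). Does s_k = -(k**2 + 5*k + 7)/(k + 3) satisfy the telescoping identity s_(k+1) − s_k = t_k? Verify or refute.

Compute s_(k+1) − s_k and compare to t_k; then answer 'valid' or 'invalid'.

s_(k+1) = (-k**2 - 7*k - 13)/(k + 4)
s_(k+1) − s_k = (-k**2 - 7*k - 11)/(k**2 + 7*k + 12)
(s_(k+1) − s_k) − t_k = 0

valid (s_(k+1) − s_k reduces to t_k)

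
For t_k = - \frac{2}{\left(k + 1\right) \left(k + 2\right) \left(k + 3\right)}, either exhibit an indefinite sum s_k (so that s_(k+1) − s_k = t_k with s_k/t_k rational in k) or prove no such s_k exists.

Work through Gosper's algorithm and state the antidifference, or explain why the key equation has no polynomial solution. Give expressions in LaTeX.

s_k = \frac{k \left(- k - 3\right)}{2 \left(k + 1\right) \left(k + 2\right)}

Compute t_(k+1)/t_k: get (k + 1)/(k + 4).
A = k + 1, B = k + 4, C = 1.
Set up (k + 1)·f(k+1) − (k + 3)·f(k) − (1) = 0.
Bound: deg f ≤ 2.
A polynomial solution: f(k) = k*(k + 3)/4.
Get s_k = R·t_k = k*(-k - 3)/(2*(k + 1)*(k + 2)) with R(k) = B(k−1)f(k)/C(k) = k*(k + 3)**2/4.
Check: Δs_k = -2/(k**3 + 6*k**2 + 11*k + 6). ✓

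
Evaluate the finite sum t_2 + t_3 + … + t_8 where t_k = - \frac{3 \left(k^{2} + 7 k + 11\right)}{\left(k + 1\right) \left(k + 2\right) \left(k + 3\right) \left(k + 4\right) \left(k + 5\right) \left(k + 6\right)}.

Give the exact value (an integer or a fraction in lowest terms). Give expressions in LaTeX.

Σ = -1/112

r(k) = (k + 1)*(7*k + (k + 1)**2 + 18)/((k + 7)*(k**2 + 7*k + 11)) after simplifying.
So A=k + 1 and B=k + 7, with C=k**2 + 7*k + 11.
Need (k + 1)·f(k+1) − (k + 6)·f(k) = k**2 + 7*k + 11.
From deg A=1, deg B=1, deg C=2: d=5.
Solve for f: f(k) = k*(k + 2)*(k + 4)*(k**2 + 9*k + 23)/45 (degree 5 ≤ 5).
Get s_k = R·t_k = k*(-k**2 - 9*k - 23)/(15*(k**3 + 9*k**2 + 23*k + 15)) with R(k) = B(k−1)f(k)/C(k) = k*(k + 2)*(k + 4)*(k + 6)*(k**2 + 9*k + 23)/(45*(k**2 + 7*k + 11)).
Δs = 3*(-k**2 - 7*k - 11)/(k**6 + 21*k**5 + 175*k**4 + 735*k**3 + 1624*k**2 + 1764*k + 720), as required.
Telescoping: Σ = s_(9) − s_(2) = -37/560 − (-2/35) = -1/112.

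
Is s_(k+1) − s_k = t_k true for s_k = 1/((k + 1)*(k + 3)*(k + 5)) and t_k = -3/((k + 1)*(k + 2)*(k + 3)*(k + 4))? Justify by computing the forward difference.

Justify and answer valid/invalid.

Invalid: residual 3*(4*k + 19)/(k**6 + 21*k**5 + 175*k**4 + 735*k**3 + 1624*k**2 + 1764*k + 720) ≠ 0.

s_(k+1) = 1/((k + 2)*(k + 4)*(k + 6))
s_(k+1) − s_k = 1/((k + 2)*(k + 4)*(k + 6)) - 1/((k + 1)*(k + 3)*(k + 5))
(s_(k+1) − s_k) − t_k = 3*(4*k + 19)/(k**6 + 21*k**5 + 175*k**4 + 735*k**3 + 1624*k**2 + 1764*k + 720)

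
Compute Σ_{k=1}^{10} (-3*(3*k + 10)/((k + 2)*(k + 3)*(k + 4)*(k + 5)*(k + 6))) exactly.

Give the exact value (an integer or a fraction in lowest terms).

Step 1: r(k) = (k + 2)*(3*k + 13)/((k + 7)*(3*k + 10)).
A = k + 2, B = k + 7, C = k + 10/3.
Need (k + 2)·f(k+1) − (k + 6)·f(k) = k + 10/3.
Bound: deg f ≤ 4.
Match coefficients ⇒ f(k) = k*(k + 3)*(k**2 + 11*k + 38)/120.
Get s_k = R·t_k = 3*k*(-k**2 - 11*k - 38)/(40*(k**3 + 11*k**2 + 38*k + 40)) with R(k) = B(k−1)f(k)/C(k) = k*(k + 3)*(k + 6)*(k**2 + 11*k + 38)/(40*(3*k + 10)).
Verify: 3*(-3*k - 10)/(k**5 + 20*k**4 + 155*k**3 + 580*k**2 + 1044*k + 720) matches t_k.
Evaluate s at k=11 and k=1: -77/1040 and -1/24; difference -101/3120.

Σ = -101/3120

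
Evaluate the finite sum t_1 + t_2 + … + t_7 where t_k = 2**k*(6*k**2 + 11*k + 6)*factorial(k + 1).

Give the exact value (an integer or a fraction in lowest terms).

Σ = 2043740156

Ratio r(k) = 2*(6*k**3 + 35*k**2 + 69*k + 46)/(6*k**2 + 11*k + 6).
Gosper form: A/B · C(k+1)/C(k) with A=2*k + 4, B=1, C=k**2 + 11*k/6 + 1.
f must satisfy (2*k + 4)·f(k+1) − (1)·f(k) = k**2 + 11*k/6 + 1.
Bound: deg f ≤ 1.
A polynomial solution: f(k) = (3*k - 2)/6.
R(k) = B(k−1)·f(k)/C(k) = (3*k - 2)/(6*k**2 + 11*k + 6); s_k = R·t_k = 2**k*(3*k - 2)*factorial(k + 1).
s_(k+1) − s_k = 2**k*(6*k**2 + 11*k + 6)*factorial(k + 1) = t_k.
Sum = s_(8) − s_(1); s_(8) = 2043740160, s_(1) = 4 ⇒ 2043740156.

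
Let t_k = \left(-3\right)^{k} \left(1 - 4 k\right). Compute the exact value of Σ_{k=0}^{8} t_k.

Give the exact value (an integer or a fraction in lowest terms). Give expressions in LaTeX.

The ratio is 3*(-4*k - 3)/(4*k - 1).
Factor: A=-3; B=1; C=k - 1/4.
Solve (-3)·f(k+1) − (1)·f(k) = k - 1/4.
Degrees (0,0,1) ⇒ d ≤ 1.
A polynomial solution: f(k) = -(k - 1)/4.
R(k) = B(k−1)·f(k)/C(k) = -(k - 1)/(4*k - 1); s_k = R·t_k = (-3)**k*(k - 1).
Δs = (-3)**k*(1 - 4*k), as required.
Telescoping: Σ = s_(9) − s_(0) = -157464 − (-1) = -157463.

Σ = -157463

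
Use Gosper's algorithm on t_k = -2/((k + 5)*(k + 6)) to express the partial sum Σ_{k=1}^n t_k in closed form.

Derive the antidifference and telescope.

S(n) = -n/(3*n + 18)

The ratio is (k + 5)/(k + 7).
Factor: A=k + 5; B=k + 7; C=1.
Set up (k + 5)·f(k+1) − (k + 6)·f(k) − (1) = 0.
From deg A=1, deg B=1, deg C=0: d=1.
A polynomial solution: f(k) = k/5.
R(k) = B(k−1)·f(k)/C(k) = k*(k + 6)/5; s_k = R·t_k = -2*k/(5*k + 25).
Check: Δs_k = -2/(k**2 + 11*k + 30). ✓
Telescope: S(n) = s_(n+1) − s_(1) = 2*(-n - 1)/(5*(n + 6)) − (-1/15) = -n/(3*n + 18).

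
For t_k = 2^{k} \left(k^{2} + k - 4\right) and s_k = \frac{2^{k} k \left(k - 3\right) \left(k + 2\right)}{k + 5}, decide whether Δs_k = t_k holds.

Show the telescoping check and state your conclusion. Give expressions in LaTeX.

s_(k+1) = 2**(k + 1)*(k - 2)*(k + 1)*(k + 3)/(k + 6)
s_(k+1) − s_k = 2**k*(k**4 + 9*k**3 + 22*k**2 - 26*k - 60)/(k**2 + 11*k + 30)
(s_(k+1) − s_k) − t_k = 3*2**k*(-k**3 - 5*k**2 - 4*k + 20)/(k**2 + 11*k + 30)

Invalid: residual \frac{3 \cdot 2^{k} \left(- k^{3} - 5 k^{2} - 4 k + 20\right)}{k^{2} + 11 k + 30} ≠ 0.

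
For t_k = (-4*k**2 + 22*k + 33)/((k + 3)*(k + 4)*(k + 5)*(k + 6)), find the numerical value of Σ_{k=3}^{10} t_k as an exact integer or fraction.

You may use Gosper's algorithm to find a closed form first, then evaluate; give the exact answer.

t_(k+1)/t_k = (k + 3)*(22*k - 4*(k + 1)**2 + 55)/((k + 7)*(-4*k**2 + 22*k + 33)).
So A=k + 3 and B=k + 7, with C=k**2 - 11*k/2 - 33/4.
Key eq: (k + 3)·f(k+1) = (k + 6)·f(k) + (k**2 - 11*k/2 - 33/4).
d = 3 from the (1,1,2) case.
A polynomial solution: f(k) = -k*(k**2 + 72*k + 92)/60.
Get s_k = R·t_k = k*(k**2 + 72*k + 92)/(15*(k + 3)*(k + 4)*(k + 5)) with R(k) = B(k−1)f(k)/C(k) = -k*(k + 6)*(k**2 + 72*k + 92)/(15*(4*k**2 - 22*k - 33)).
Δs = (-4*k**2 + 22*k + 33)/(k**4 + 18*k**3 + 119*k**2 + 342*k + 360), as required.
Telescoping: Σ = s_(11) − s_(3) = 737/3360 − (317/1680) = 103/3360.

Σ = 103/3360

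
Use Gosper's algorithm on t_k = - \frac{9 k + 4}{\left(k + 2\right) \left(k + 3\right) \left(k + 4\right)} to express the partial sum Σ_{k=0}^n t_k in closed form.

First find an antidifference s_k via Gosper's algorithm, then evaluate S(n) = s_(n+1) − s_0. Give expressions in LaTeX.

t_(k+1)/t_k = (k + 2)*(9*k + 13)/((k + 5)*(9*k + 4)).
Factor: A=k + 2; B=k + 5; C=k + 4/9.
Set up (k + 2)·f(k+1) − (k + 4)·f(k) − (k + 4/9) = 0.
From deg A=1, deg B=1, deg C=1: d=2.
Solve for f: f(k) = k*(11*k + 1)/54 (degree 2 ≤ 2).
Certificate R = B(k−1)f/C = k*(k + 4)*(11*k + 1)/(6*(9*k + 4)) gives s_k = k*(-11*k - 1)/(6*(k + 2)*(k + 3)).
Verify: (-9*k - 4)/(k**3 + 9*k**2 + 26*k + 24) matches t_k.
Telescope: S(n) = s_(n+1) − s_(0) = (-11*n**2 - 23*n - 12)/(6*(n**2 + 7*n + 12)) − (0) = (-11*n**2 - 23*n - 12)/(6*(n**2 + 7*n + 12)).

S(n) = \frac{- 11 n^{2} - 23 n - 12}{6 \left(n^{2} + 7 n + 12\right)}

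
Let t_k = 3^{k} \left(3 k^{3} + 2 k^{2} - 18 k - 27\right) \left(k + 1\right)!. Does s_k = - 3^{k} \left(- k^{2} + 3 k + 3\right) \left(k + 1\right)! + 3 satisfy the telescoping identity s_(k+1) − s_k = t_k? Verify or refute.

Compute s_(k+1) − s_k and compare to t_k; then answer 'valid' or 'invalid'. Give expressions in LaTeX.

s_(k+1) = -3**(k + 1)*(3*k - (k + 1)**2 + 6)*factorial(k + 2) + 3
s_(k+1) − s_k = 3**k*(3*k**3 + 2*k**2 - 18*k - 27)*factorial(k + 1)
(s_(k+1) − s_k) − t_k = 0

Valid — Δs_k = t_k.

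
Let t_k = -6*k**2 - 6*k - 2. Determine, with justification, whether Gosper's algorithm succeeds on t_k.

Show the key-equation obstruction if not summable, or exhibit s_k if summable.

The ratio is (3*k**2 + 9*k + 7)/(3*k**2 + 3*k + 1).
A = 1, B = 1, C = k**2 + k + 1/3.
Need (1)·f(k+1) − (1)·f(k) = k**2 + k + 1/3.
Bound: deg f ≤ 3.
A polynomial solution: f(k) = k**3/3.
R(k) = B(k−1)·f(k)/C(k) = k**3/(3*k**2 + 3*k + 1); s_k = R·t_k = -2*k**3.
Δs = 2*k**3 - 2*(k + 1)**3, as required.

Yes. s_k = -2*k**3.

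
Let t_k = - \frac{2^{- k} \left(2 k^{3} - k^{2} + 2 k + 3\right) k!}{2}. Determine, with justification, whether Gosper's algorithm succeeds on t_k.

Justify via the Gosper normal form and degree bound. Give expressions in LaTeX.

r(k) = (k + 1)*(2*k + 2*(k + 1)**3 - (k + 1)**2 + 5)/(2*(2*k**3 - k**2 + 2*k + 3)) after simplifying.
A = k/2 + 1/2, B = 1, C = k**3 - k**2/2 + k + 3/2.
Solve (k/2 + 1/2)·f(k+1) − (1)·f(k) = k**3 - k**2/2 + k + 3/2.
Bound: deg f ≤ 2.
Coefficient equations give f(k) = 2*k**2 - 3*k - 4.
R(k) = B(k−1)·f(k)/C(k) = 2*(2*k**2 - 3*k - 4)/(2*k**3 - k**2 + 2*k + 3); s_k = R·t_k = (-2*k**2 + 3*k + 4)*factorial(k)/2**k.
s_(k+1) − s_k = -(2*k**3 - k**2 + 2*k + 3)*factorial(k)/(2*2**k) = t_k.

Yes. s_k = 2^{- k} \left(- 2 k^{2} + 3 k + 4\right) k!.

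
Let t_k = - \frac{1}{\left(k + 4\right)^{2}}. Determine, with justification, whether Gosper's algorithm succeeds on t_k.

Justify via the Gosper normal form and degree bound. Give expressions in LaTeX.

No — t_k has no hypergeometric antidifference.

t_(k+1)/t_k = (k + 4)**2/(k + 5)**2.
Gosper form: A/B · C(k+1)/C(k) with A=k**2 + 8*k + 16, B=k**2 + 10*k + 25, C=1.
Key eq: (k**2 + 8*k + 16)·f(k+1) = (k**2 + 8*k + 16)·f(k) + (1).
d = 0 from the (2,2,0) case.
f = c0 ⇒ A·f(k+1) − B(k−1)·f(k) − C = -1. The system {-1 = 0} is inconsistent; no antidifference.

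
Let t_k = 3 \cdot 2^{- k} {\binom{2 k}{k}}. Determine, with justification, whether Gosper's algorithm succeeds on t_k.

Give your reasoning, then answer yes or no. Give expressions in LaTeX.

No — key equation has no polynomial f.

t_(k+1)/t_k = (2*k + 1)/(k + 1).
A = 2*k + 1, B = k + 1, C = 1.
f must satisfy (2*k + 1)·f(k+1) − (k)·f(k) = 1.
From deg A=1, deg B=1, deg C=0: d=-1.
Negative degree bound (-1): no f exists, t_k not Gosper-summable.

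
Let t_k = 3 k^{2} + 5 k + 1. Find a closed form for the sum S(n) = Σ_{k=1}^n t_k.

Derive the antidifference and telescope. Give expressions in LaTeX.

S(n) = n \left(n^{2} + 4 n + 4\right)

Ratio r(k) = (3*k**2 + 11*k + 9)/(3*k**2 + 5*k + 1).
Factor: A=1; B=1; C=k**2 + 5*k/3 + 1/3.
f must satisfy (1)·f(k+1) − (1)·f(k) = k**2 + 5*k/3 + 1/3.
d = 3 from the (0,0,2) case.
Coefficient equations give f(k) = k*(k**2 + k - 1)/3.
Then R = B(k−1)f/C = k*(k**2 + k - 1)/(3*k**2 + 5*k + 1), so s_k = R(k)·t_k = k*(k**2 + k - 1).
Check: Δs_k = 3*k**2 + 5*k + 1. ✓
s_(n+1) = n**3 + 4*n**2 + 4*n + 1 and s_(1) = 1, so S(n) = n*(n**2 + 4*n + 4).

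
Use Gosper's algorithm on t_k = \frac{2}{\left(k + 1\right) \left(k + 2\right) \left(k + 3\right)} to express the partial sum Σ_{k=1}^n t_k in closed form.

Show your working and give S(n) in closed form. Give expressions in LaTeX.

S(n) = \frac{n \left(n + 5\right)}{6 \left(n^{2} + 5 n + 6\right)}

Step 1: r(k) = (k + 1)/(k + 4).
Take A(k)=k + 1, B(k)=k + 4, C(k)=1.
f must satisfy (k + 1)·f(k+1) − (k + 3)·f(k) = 1.
deg f ≤ 2 (via 1,1,0).
Solve for f: f(k) = k*(k + 3)/4 (degree 2 ≤ 2).
Then R = B(k−1)f/C = k*(k + 3)**2/4, so s_k = R(k)·t_k = k*(k + 3)/(2*(k + 1)*(k + 2)).
Check: Δs_k = 2/(k**3 + 6*k**2 + 11*k + 6). ✓
s_(n+1) = (n**2 + 5*n + 4)/(2*(n**2 + 5*n + 6)) and s_(1) = 1/3, so S(n) = n*(n + 5)/(6*(n**2 + 5*n + 6)).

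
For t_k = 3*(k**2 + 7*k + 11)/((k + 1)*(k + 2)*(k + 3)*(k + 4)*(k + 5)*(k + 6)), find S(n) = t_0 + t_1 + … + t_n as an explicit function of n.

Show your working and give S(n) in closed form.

S(n) = (n**3 + 12*n**2 + 44*n + 33)/(15*(n**3 + 12*n**2 + 44*n + 48))

t_(k+1)/t_k = (k + 1)*(7*k + (k + 1)**2 + 18)/((k + 7)*(k**2 + 7*k + 11)).
Normal form (A,B,C) = (k + 1, k + 7, k**2 + 7*k + 11).
Solve (k + 1)·f(k+1) − (k + 6)·f(k) = k**2 + 7*k + 11.
Degrees (1,1,2) ⇒ d ≤ 5.
Coefficient equations give f(k) = k*(k + 2)*(k + 4)*(k**2 + 9*k + 23)/45.
So s_k = (B(k−1)f/C)·t_k = (k*(k + 2)*(k + 4)*(k + 6)*(k**2 + 9*k + 23)/(45*(k**2 + 7*k + 11)))·t_k = k*(k**2 + 9*k + 23)/(15*(k**3 + 9*k**2 + 23*k + 15)).
Δs = 3*(k**2 + 7*k + 11)/(k**6 + 21*k**5 + 175*k**4 + 735*k**3 + 1624*k**2 + 1764*k + 720), as required.
s_(n+1) = (n**3 + 12*n**2 + 44*n + 33)/(15*(n**3 + 12*n**2 + 44*n + 48)) and s_(0) = 0, so S(n) = (n**3 + 12*n**2 + 44*n + 33)/(15*(n**3 + 12*n**2 + 44*n + 48)).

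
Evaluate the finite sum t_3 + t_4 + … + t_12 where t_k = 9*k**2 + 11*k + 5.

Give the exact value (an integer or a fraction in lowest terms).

Compute t_(k+1)/t_k: get (9*k**2 + 29*k + 25)/(9*k**2 + 11*k + 5).
Factor: A=1; B=1; C=k**2 + 11*k/9 + 5/9.
Set up (1)·f(k+1) − (1)·f(k) − (k**2 + 11*k/9 + 5/9) = 0.
From deg A=0, deg B=0, deg C=2: d=3.
Match coefficients ⇒ f(k) = k*(3*k**2 + k + 1)/9.
So s_k = (B(k−1)f/C)·t_k = (k*(3*k**2 + k + 1)/(9*k**2 + 11*k + 5))·t_k = k*(3*k**2 + k + 1).
Check: Δs_k = 9*k**2 + 11*k + 5. ✓
Evaluate s at k=13 and k=3: 6773 and 93; difference 6680.

Σ = 6680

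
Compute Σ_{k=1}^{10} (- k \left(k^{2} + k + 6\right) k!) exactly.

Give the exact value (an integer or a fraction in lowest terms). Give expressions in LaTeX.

Σ = -4550515196

t_(k+1)/t_k = (k + 1)**2*(k + (k + 1)**2 + 7)/(k*(k**2 + k + 6)).
Factor: A=k + 1; B=1; C=k**3 + k**2 + 6*k.
Need (k + 1)·f(k+1) − (1)·f(k) = k**3 + k**2 + 6*k.
From deg A=1, deg B=0, deg C=3: d=2.
Match coefficients ⇒ f(k) = k**2 - k + 4.
So s_k = (B(k−1)f/C)·t_k = ((k**2 - k + 4)/(k*(k**2 + k + 6)))·t_k = -(k**2 - k + 4)*factorial(k).
s_(k+1) − s_k = -k*(k**2 + k + 6)*factorial(k) = t_k.
Telescoping: Σ = s_(11) − s_(1) = -4550515200 − (-4) = -4550515196.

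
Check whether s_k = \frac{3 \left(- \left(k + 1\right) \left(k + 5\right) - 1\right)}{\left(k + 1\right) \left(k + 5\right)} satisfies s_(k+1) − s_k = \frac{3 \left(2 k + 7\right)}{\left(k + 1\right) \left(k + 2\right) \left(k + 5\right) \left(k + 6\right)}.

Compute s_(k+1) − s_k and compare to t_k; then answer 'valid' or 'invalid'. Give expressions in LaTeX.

valid (s_(k+1) − s_k reduces to t_k)

s_(k+1) = 3*(-(k + 2)*(k + 6) - 1)/((k + 2)*(k + 6))
s_(k+1) − s_k = 3*(2*k + 7)/(k**4 + 14*k**3 + 65*k**2 + 112*k + 60)
(s_(k+1) − s_k) − t_k = 0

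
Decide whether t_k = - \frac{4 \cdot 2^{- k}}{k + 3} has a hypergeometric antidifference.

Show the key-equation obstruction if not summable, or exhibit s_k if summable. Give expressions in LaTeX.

t_(k+1)/t_k = (k + 3)/(2*(k + 4)).
Normal form (A,B,C) = (k/2 + 3/2, k + 4, 1).
Key eq: (k/2 + 3/2)·f(k+1) = (k + 3)·f(k) + (1).
Degrees (1,1,0) ⇒ d ≤ -1.
d = -1 < 0 ⇒ no nonzero polynomial f; not summable.

No — t_k has no hypergeometric antidifference.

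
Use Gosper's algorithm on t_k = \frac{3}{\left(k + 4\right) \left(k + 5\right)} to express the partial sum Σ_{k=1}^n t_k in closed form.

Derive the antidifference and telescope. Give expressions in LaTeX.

S(n) = \frac{3 n}{5 \left(n + 5\right)}

Step 1: r(k) = (k + 4)/(k + 6).
Normal form (A,B,C) = (k + 4, k + 6, 1).
Set up (k + 4)·f(k+1) − (k + 5)·f(k) − (1) = 0.
deg f ≤ 1 (via 1,1,0).
Match coefficients ⇒ f(k) = k/4.
R(k) = B(k−1)·f(k)/C(k) = k*(k + 5)/4; s_k = R·t_k = 3*k/(4*(k + 4)).
s_(k+1) − s_k = 3/(k**2 + 9*k + 20) = t_k.
s_(n+1) = 3*(n + 1)/(4*(n + 5)) and s_(1) = 3/20, so S(n) = 3*n/(5*(n + 5)).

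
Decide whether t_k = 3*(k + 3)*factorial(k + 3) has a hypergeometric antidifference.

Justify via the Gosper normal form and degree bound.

Yes. s_k = 3*factorial(k + 3).

The ratio is (k + 4)**2/(k + 3).
Factor: A=k + 4; B=1; C=k + 3.
Set up (k + 4)·f(k+1) − (1)·f(k) − (k + 3) = 0.
From deg A=1, deg B=0, deg C=1: d=0.
Match coefficients ⇒ f(k) = 1.
Get s_k = R·t_k = 3*factorial(k + 3) with R(k) = B(k−1)f(k)/C(k) = 1/(k + 3).
Verify: 3*(k + 3)*factorial(k + 3) matches t_k.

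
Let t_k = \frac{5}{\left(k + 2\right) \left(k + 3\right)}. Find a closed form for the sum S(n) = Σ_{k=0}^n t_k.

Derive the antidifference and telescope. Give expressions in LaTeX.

S(n) = \frac{5 \left(n + 1\right)}{2 \left(n + 3\right)}

Ratio r(k) = (k + 2)/(k + 4).
Normal form (A,B,C) = (k + 2, k + 4, 1).
Set up (k + 2)·f(k+1) − (k + 3)·f(k) − (1) = 0.
Degrees (1,1,0) ⇒ d ≤ 1.
Solve for f: f(k) = k/2 (degree 1 ≤ 1).
Then R = B(k−1)f/C = k*(k + 3)/2, so s_k = R(k)·t_k = 5*k/(2*(k + 2)).
Δs = 5/(k**2 + 5*k + 6), as required.
Telescope: S(n) = s_(n+1) − s_(0) = 5*(n + 1)/(2*(n + 3)) − (0) = 5*(n + 1)/(2*(n + 3)).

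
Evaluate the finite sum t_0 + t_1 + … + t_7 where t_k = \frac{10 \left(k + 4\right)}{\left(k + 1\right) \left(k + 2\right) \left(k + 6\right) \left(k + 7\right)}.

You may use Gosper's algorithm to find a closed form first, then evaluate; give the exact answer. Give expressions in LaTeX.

Ratio r(k) = (k + 1)*(k + 5)*(k + 6)/((k + 3)*(k + 4)*(k + 8)).
So A=k + 1 and B=k + 8, with C=k**4 + 16*k**3 + 95*k**2 + 248*k + 240.
Key eq: (k + 1)·f(k+1) = (k + 7)·f(k) + (k**4 + 16*k**3 + 95*k**2 + 248*k + 240).
deg f ≤ 6 (via 1,1,4).
Match coefficients ⇒ f(k) = k*(k + 2)*(k + 3)*(k + 4)*(k + 5)*(k + 7)/12.
So s_k = (B(k−1)f/C)·t_k = (k*(k + 2)*(k + 7)**2/(12*(k + 4)))·t_k = 5*k*(k + 7)/(6*(k**2 + 7*k + 6)).
Δs = 10*(k + 4)/(k**4 + 16*k**3 + 83*k**2 + 152*k + 84), as required.
Evaluate s at k=8 and k=0: 50/63 and 0; difference 50/63.

Σ = 50/63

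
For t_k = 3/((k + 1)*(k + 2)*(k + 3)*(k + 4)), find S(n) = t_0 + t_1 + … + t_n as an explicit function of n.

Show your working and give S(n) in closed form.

Ratio r(k) = (k + 1)/(k + 5).
Factor: A=k + 1; B=k + 5; C=1.
Solve (k + 1)·f(k+1) − (k + 4)·f(k) = 1.
Bound: deg f ≤ 3.
Coefficient equations give f(k) = k*(k**2 + 6*k + 11)/18.
Certificate R = B(k−1)f/C = k*(k + 4)*(k**2 + 6*k + 11)/18 gives s_k = k*(k**2 + 6*k + 11)/(6*(k + 1)*(k + 2)*(k + 3)).
Check: Δs_k = 3/(k**4 + 10*k**3 + 35*k**2 + 50*k + 24). ✓
s_(n+1) = (n**3 + 9*n**2 + 26*n + 18)/(6*(n**3 + 9*n**2 + 26*n + 24)) and s_(0) = 0, so S(n) = (n**3 + 9*n**2 + 26*n + 18)/(6*(n**3 + 9*n**2 + 26*n + 24)).

S(n) = (n**3 + 9*n**2 + 26*n + 18)/(6*(n**3 + 9*n**2 + 26*n + 24))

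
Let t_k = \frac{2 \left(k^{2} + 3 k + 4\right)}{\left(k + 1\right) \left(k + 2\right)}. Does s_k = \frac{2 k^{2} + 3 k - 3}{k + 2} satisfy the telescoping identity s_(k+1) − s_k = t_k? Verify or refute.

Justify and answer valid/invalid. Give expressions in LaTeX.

Invalid: residual \frac{- 3 k - 11}{k^{3} + 6 k^{2} + 11 k + 6} ≠ 0.

s_(k+1) = (3*k + 2*(k + 1)**2)/(k + 3)
s_(k+1) − s_k = (2*k**2 + 10*k + 13)/(k**2 + 5*k + 6)
(s_(k+1) − s_k) − t_k = (-3*k - 11)/(k**3 + 6*k**2 + 11*k + 6)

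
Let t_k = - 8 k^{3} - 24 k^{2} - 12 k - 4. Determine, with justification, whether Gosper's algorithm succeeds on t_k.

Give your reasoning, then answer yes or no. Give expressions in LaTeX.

r(k) = (2*k**3 + 12*k**2 + 21*k + 12)/(2*k**3 + 6*k**2 + 3*k + 1) after simplifying.
A = 1, B = 1, C = k**3 + 3*k**2 + 3*k/2 + 1/2.
Set up (1)·f(k+1) − (1)·f(k) − (k**3 + 3*k**2 + 3*k/2 + 1/2) = 0.
d = 4 from the (0,0,3) case.
Coefficient equations give f(k) = k*(k**3 + 2*k**2 - 2*k + 1)/4.
So s_k = (B(k−1)f/C)·t_k = (k*(k**3 + 2*k**2 - 2*k + 1)/(2*(2*k**3 + 6*k**2 + 3*k + 1)))·t_k = 2*k*(-k**3 - 2*k**2 + 2*k - 1).
s_(k+1) − s_k = -8*k**3 - 24*k**2 - 12*k - 4 = t_k.

Yes. s_k = 2 k \left(- k^{3} - 2 k^{2} + 2 k - 1\right).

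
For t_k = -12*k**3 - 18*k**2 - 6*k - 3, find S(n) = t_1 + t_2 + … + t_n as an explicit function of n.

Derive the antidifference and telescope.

r(k) = (4*k**3 + 18*k**2 + 26*k + 13)/(4*k**3 + 6*k**2 + 2*k + 1) after simplifying.
Gosper form: A/B · C(k+1)/C(k) with A=1, B=1, C=k**3 + 3*k**2/2 + k/2 + 1/4.
f must satisfy (1)·f(k+1) − (1)·f(k) = k**3 + 3*k**2/2 + k/2 + 1/4.
From deg A=0, deg B=0, deg C=3: d=4.
Coefficient equations give f(k) = k*(k**3 - k + 1)/4.
R(k) = B(k−1)·f(k)/C(k) = k*(k**3 - k + 1)/(4*k**3 + 6*k**2 + 2*k + 1); s_k = R·t_k = 3*k*(-k**3 + k - 1).
Check: Δs_k = -12*k**3 - 18*k**2 - 6*k - 3. ✓
Σ_(k=1)^n t_k = s_(n+1) − s_(1) = (-3*n**4 - 12*n**3 - 15*n**2 - 9*n - 3) − (-3), i.e. 3*n*(-n**3 - 4*n**2 - 5*n - 3).

S(n) = 3*n*(-n**3 - 4*n**2 - 5*n - 3)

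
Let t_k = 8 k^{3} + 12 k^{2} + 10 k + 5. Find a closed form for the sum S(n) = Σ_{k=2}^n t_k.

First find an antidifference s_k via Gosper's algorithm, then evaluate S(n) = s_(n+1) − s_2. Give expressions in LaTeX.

S(n) = 2 n^{4} + 8 n^{3} + 13 n^{2} + 12 n - 35

The ratio is (8*k**3 + 36*k**2 + 58*k + 35)/(8*k**3 + 12*k**2 + 10*k + 5).
Normal form (A,B,C) = (1, 1, k**3 + 3*k**2/2 + 5*k/4 + 5/8).
Key eq: (1)·f(k+1) = (1)·f(k) + (k**3 + 3*k**2/2 + 5*k/4 + 5/8).
From deg A=0, deg B=0, deg C=3: d=4.
A polynomial solution: f(k) = k*(2*k**3 + k + 2)/8.
Then R = B(k−1)f/C = k*(2*k**3 + k + 2)/(8*k**3 + 12*k**2 + 10*k + 5), so s_k = R(k)·t_k = k*(2*k**3 + k + 2).
s_(k+1) − s_k = 8*k**3 + 12*k**2 + 10*k + 5 = t_k.
s_(n+1) = 2*n**4 + 8*n**3 + 13*n**2 + 12*n + 5 and s_(2) = 40, so S(n) = 2*n**4 + 8*n**3 + 13*n**2 + 12*n - 35.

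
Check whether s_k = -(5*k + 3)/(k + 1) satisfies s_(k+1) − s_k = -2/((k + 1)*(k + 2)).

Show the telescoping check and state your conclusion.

Valid — Δs_k = t_k.

s_(k+1) = (-5*k - 8)/(k + 2)
s_(k+1) − s_k = -2/(k**2 + 3*k + 2)
(s_(k+1) − s_k) − t_k = 0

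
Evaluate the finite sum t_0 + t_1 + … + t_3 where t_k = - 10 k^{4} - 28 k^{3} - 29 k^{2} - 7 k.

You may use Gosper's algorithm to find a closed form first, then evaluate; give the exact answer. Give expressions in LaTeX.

t_(k+1)/t_k = (10*k**4 + 68*k**3 + 173*k**2 + 189*k + 74)/(k*(10*k**3 + 28*k**2 + 29*k + 7)).
Take A(k)=1, B(k)=1, C(k)=k**4 + 14*k**3/5 + 29*k**2/10 + 7*k/10.
Key eq: (1)·f(k+1) = (1)·f(k) + (k**4 + 14*k**3/5 + 29*k**2/10 + 7*k/10).
deg f ≤ 5 (via 0,0,4).
Match coefficients ⇒ f(k) = k*(k - 1)*(2*k**3 + 4*k**2 + 3*k - 1)/10.
R(k) = B(k−1)·f(k)/C(k) = (k - 1)*(2*k**3 + 4*k**2 + 3*k - 1)/(10*k**3 + 28*k**2 + 29*k + 7); s_k = R·t_k = k*(-2*k**4 - 2*k**3 + k**2 + 4*k - 1).
Δs = k*(-10*k**3 - 28*k**2 - 29*k - 7), as required.
Sum = s_(4) − s_(0); s_(4) = -2436, s_(0) = 0 ⇒ -2436.

Σ = -2436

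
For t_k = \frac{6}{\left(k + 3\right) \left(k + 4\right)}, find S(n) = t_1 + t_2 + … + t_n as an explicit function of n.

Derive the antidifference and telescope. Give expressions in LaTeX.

Step 1: r(k) = (k + 3)/(k + 5).
Take A(k)=k + 3, B(k)=k + 5, C(k)=1.
Key eq: (k + 3)·f(k+1) = (k + 4)·f(k) + (1).
deg f ≤ 1 (via 1,1,0).
Coefficient equations give f(k) = k/3.
Get s_k = R·t_k = 2*k/(k + 3) with R(k) = B(k−1)f(k)/C(k) = k*(k + 4)/3.
Verify: 6/(k**2 + 7*k + 12) matches t_k.
Σ_(k=1)^n t_k = s_(n+1) − s_(1) = (2*(n + 1)/(n + 4)) − (1/2), i.e. 3*n/(2*(n + 4)).

S(n) = \frac{3 n}{2 \left(n + 4\right)}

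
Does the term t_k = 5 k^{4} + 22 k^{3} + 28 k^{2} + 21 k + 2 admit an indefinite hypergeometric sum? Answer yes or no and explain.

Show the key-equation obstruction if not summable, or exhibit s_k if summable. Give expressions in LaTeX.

r(k) = (5*k**4 + 42*k**3 + 124*k**2 + 163*k + 78)/(5*k**4 + 22*k**3 + 28*k**2 + 21*k + 2) after simplifying.
Factor: A=1; B=1; C=k**4 + 22*k**3/5 + 28*k**2/5 + 21*k/5 + 2/5.
Solve (1)·f(k+1) − (1)·f(k) = k**4 + 22*k**3/5 + 28*k**2/5 + 21*k/5 + 2/5.
d = 5 from the (0,0,4) case.
Solve for f: f(k) = k*(k**4 + 3*k**3 + 2*k - 4)/5 (degree 5 ≤ 5).
R(k) = B(k−1)·f(k)/C(k) = k*(k**4 + 3*k**3 + 2*k - 4)/(5*k**4 + 22*k**3 + 28*k**2 + 21*k + 2); s_k = R·t_k = k*(k**4 + 3*k**3 + 2*k - 4).
s_(k+1) − s_k = 5*k**4 + 22*k**3 + 28*k**2 + 21*k + 2 = t_k.

Yes. s_k = k \left(k^{4} + 3 k^{3} + 2 k - 4\right).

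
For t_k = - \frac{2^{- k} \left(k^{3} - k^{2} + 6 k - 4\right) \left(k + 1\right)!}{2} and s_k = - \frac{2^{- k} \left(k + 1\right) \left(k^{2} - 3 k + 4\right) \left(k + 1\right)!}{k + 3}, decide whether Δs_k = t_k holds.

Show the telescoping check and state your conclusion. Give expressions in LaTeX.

Invalid: residual \frac{2^{- k} \left(k^{4} + 2 k^{3} + k^{2} + 20 k - 20\right) \left(k + 1\right)!}{\left(k + 3\right) \left(k + 4\right)} ≠ 0.

s_(k+1) = -(k + 2)*(k**2 - k + 2)*factorial(k + 2)/(2*2**k*(k + 4))
s_(k+1) − s_k = -(k**5 + 4*k**4 + 7*k**3 + 24*k**2 + 4*k - 8)*factorial(k + 1)/(2*2**k*(k + 3)*(k + 4))
(s_(k+1) − s_k) − t_k = (k**4 + 2*k**3 + k**2 + 20*k - 20)*factorial(k + 1)/(2**k*(k + 3)*(k + 4))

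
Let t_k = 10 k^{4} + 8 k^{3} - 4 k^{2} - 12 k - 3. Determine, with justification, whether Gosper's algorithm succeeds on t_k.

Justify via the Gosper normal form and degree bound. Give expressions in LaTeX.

Yes. s_k = k \left(2 k^{4} - 3 k^{3} - 2 k^{2} - 2 k + 2\right).

The ratio is (10*k**4 + 48*k**3 + 80*k**2 + 44*k - 1)/(10*k**4 + 8*k**3 - 4*k**2 - 12*k - 3).
Normal form (A,B,C) = (1, 1, k**4 + 4*k**3/5 - 2*k**2/5 - 6*k/5 - 3/10).
Need (1)·f(k+1) − (1)·f(k) = k**4 + 4*k**3/5 - 2*k**2/5 - 6*k/5 - 3/10.
Degrees (0,0,4) ⇒ d ≤ 5.
Match coefficients ⇒ f(k) = k*(2*k**4 - 3*k**3 - 2*k**2 - 2*k + 2)/10.
So s_k = (B(k−1)f/C)·t_k = (k*(2*k**4 - 3*k**3 - 2*k**2 - 2*k + 2)/(10*k**4 + 8*k**3 - 4*k**2 - 12*k - 3))·t_k = k*(2*k**4 - 3*k**3 - 2*k**2 - 2*k + 2).
Δs = 10*k**4 + 8*k**3 - 4*k**2 - 12*k - 3, as required.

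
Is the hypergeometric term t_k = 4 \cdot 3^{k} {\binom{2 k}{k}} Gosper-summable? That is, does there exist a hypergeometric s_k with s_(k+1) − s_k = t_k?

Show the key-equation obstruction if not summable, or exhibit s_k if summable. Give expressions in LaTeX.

Step 1: r(k) = 6*(2*k + 1)/(k + 1).
Take A(k)=12*k + 6, B(k)=k + 1, C(k)=1.
f must satisfy (12*k + 6)·f(k+1) − (k)·f(k) = 1.
d = -1 from the (1,1,0) case.
d = -1 < 0 ⇒ no nonzero polynomial f; not summable.

No — negative degree bound, so no certificate f.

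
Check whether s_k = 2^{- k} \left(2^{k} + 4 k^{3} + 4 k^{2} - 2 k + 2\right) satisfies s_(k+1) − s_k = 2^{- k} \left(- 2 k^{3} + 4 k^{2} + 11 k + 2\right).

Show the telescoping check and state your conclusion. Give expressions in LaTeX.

Valid — Δs_k = t_k.

s_(k+1) = (2**k - k + 2*(k + 1)**3 + 2*(k + 1)**2)/2**k
s_(k+1) − s_k = (-2*k**3 + 4*k**2 + 11*k + 2)/2**k
(s_(k+1) − s_k) − t_k = 0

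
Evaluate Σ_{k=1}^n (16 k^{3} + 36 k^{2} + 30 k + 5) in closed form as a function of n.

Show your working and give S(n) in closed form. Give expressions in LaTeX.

The ratio is (16*k**3 + 84*k**2 + 150*k + 87)/(16*k**3 + 36*k**2 + 30*k + 5).
Take A(k)=1, B(k)=1, C(k)=k**3 + 9*k**2/4 + 15*k/8 + 5/16.
f must satisfy (1)·f(k+1) − (1)·f(k) = k**3 + 9*k**2/4 + 15*k/8 + 5/16.
From deg A=0, deg B=0, deg C=3: d=4.
Solving with deg f ≤ 4: f(k) = k*(4*k**3 + 4*k**2 + k - 4)/16.
So s_k = (B(k−1)f/C)·t_k = (k*(4*k**3 + 4*k**2 + k - 4)/(16*k**3 + 36*k**2 + 30*k + 5))·t_k = k*(4*k**3 + 4*k**2 + k - 4).
Verify: 16*k**3 + 36*k**2 + 30*k + 5 matches t_k.
Evaluate: s_(n+1) = 4*n**4 + 20*n**3 + 37*n**2 + 26*n + 5; subtract s_(1) = 5 ⇒ S(n) = n*(4*n**3 + 20*n**2 + 37*n + 26).

S(n) = n \left(4 n^{3} + 20 n^{2} + 37 n + 26\right)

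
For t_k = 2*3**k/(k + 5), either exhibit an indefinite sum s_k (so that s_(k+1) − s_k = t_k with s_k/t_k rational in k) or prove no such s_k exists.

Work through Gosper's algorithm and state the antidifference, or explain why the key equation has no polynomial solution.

r(k) = 3*(k + 5)/(k + 6) after simplifying.
A = 3*k + 15, B = k + 6, C = 1.
Need (3*k + 15)·f(k+1) − (k + 5)·f(k) = 1.
Bound: deg f ≤ -1.
d = -1 < 0 ⇒ no nonzero polynomial f; not summable.

no hypergeometric antidifference exists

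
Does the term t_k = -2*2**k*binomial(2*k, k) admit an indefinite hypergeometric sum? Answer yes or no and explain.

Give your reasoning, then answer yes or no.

t_(k+1)/t_k = 4*(2*k + 1)/(k + 1).
A = 8*k + 4, B = k + 1, C = 1.
Key eq: (8*k + 4)·f(k+1) = (k)·f(k) + (1).
deg f ≤ -1 (via 1,1,0).
Bound -1 < 0, so the key equation has no polynomial solution.

No; the degree bound rules out any f.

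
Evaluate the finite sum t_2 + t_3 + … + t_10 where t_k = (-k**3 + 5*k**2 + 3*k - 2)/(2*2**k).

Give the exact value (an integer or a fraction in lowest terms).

Σ = 3337/1024

Compute t_(k+1)/t_k: get (k**3 - 2*k**2 - 10*k - 5)/(2*(k**3 - 5*k**2 - 3*k + 2)).
A = 1/2, B = 1, C = k**3 - 5*k**2 - 3*k + 2.
Key eq: (1/2)·f(k+1) = (1)·f(k) + (k**3 - 5*k**2 - 3*k + 2).
deg f ≤ 3 (via 0,0,3).
A polynomial solution: f(k) = -2*(k**3 - 2*k**2 - 4*k - 3).
So s_k = (B(k−1)f/C)·t_k = (-2*(k**3 - 2*k**2 - 4*k - 3)/(k**3 - 5*k**2 - 3*k + 2))·t_k = (k**3 - 2*k**2 - 4*k - 3)/2**k.
Verify: (-k**3 + 5*k**2 + 3*k - 2)/(2*2**k) matches t_k.
Sum = s_(11) − s_(2); s_(11) = 521/1024, s_(2) = -11/4 ⇒ 3337/1024.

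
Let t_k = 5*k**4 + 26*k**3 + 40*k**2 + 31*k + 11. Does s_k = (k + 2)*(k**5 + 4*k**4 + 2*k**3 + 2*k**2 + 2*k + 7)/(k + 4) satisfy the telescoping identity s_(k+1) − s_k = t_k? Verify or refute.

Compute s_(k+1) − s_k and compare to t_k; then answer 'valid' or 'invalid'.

Invalid: residual 2*(-4*k**5 - 42*k**4 - 142*k**3 - 189*k**2 - 133*k - 37)/(k**2 + 9*k + 20) ≠ 0.

s_(k+1) = (k**6 + 12*k**5 + 55*k**4 + 126*k**3 + 159*k**2 + 117*k + 54)/(k + 5)
s_(k+1) − s_k = (5*k**6 + 63*k**5 + 290*k**4 + 627*k**3 + 712*k**2 + 453*k + 146)/(k**2 + 9*k + 20)
(s_(k+1) − s_k) − t_k = 2*(-4*k**5 - 42*k**4 - 142*k**3 - 189*k**2 - 133*k - 37)/(k**2 + 9*k + 20)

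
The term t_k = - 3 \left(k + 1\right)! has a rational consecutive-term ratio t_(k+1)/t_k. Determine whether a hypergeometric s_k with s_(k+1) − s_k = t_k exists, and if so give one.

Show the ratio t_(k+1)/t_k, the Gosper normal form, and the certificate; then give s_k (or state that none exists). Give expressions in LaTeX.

none (Gosper's algorithm certifies no s_k)

t_(k+1)/t_k = k + 2.
Factor: A=k + 2; B=1; C=1.
Set up (k + 2)·f(k+1) − (1)·f(k) − (1) = 0.
d = -1 from the (1,0,0) case.
d = -1 < 0 ⇒ no nonzero polynomial f; not summable.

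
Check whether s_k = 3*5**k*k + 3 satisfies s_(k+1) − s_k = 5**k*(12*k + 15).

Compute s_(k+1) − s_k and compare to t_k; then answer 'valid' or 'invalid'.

s_(k+1) = 3*5**(k + 1)*(k + 1) + 3
s_(k+1) − s_k = 5**k*(12*k + 15)
(s_(k+1) − s_k) − t_k = 0

Valid — Δs_k = t_k.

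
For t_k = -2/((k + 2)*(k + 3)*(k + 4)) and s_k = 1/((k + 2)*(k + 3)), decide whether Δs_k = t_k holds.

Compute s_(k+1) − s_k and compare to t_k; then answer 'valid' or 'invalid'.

s_(k+1) = 1/((k + 3)*(k + 4))
s_(k+1) − s_k = -2/(k**3 + 9*k**2 + 26*k + 24)
(s_(k+1) − s_k) − t_k = 0

valid (s_(k+1) − s_k reduces to t_k)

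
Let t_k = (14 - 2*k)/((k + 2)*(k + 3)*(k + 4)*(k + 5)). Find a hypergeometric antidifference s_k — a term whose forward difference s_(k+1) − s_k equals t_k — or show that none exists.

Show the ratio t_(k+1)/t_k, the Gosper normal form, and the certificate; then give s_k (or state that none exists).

s_k = k*(k**2 + 9*k + 32)/(6*(k + 2)*(k + 3)*(k + 4))

t_(k+1)/t_k = (k - 6)*(k + 2)/((k - 7)*(k + 6)).
Take A(k)=k + 2, B(k)=k + 6, C(k)=k - 7.
f must satisfy (k + 2)·f(k+1) − (k + 5)·f(k) = k - 7.
deg f ≤ 3 (via 1,1,1).
Match coefficients ⇒ f(k) = -k*(k**2 + 9*k + 32)/12.
Get s_k = R·t_k = k*(k**2 + 9*k + 32)/(6*(k + 2)*(k + 3)*(k + 4)) with R(k) = B(k−1)f(k)/C(k) = -k*(k + 5)*(k**2 + 9*k + 32)/(12*(k - 7)).
Check: Δs_k = 2*(7 - k)/(k**4 + 14*k**3 + 71*k**2 + 154*k + 120). ✓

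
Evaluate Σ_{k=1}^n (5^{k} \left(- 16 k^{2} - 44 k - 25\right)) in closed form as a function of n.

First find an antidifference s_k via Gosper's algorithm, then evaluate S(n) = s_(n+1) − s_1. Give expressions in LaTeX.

S(n) = - 20 \cdot 5^{n} n^{2} - 45 \cdot 5^{n} n - 25 \cdot 5^{n} + 25

r(k) = 5*(16*k**2 + 76*k + 85)/(16*k**2 + 44*k + 25) after simplifying.
A = 5, B = 1, C = k**2 + 11*k/4 + 25/16.
f must satisfy (5)·f(k+1) − (1)·f(k) = k**2 + 11*k/4 + 25/16.
Degrees (0,0,2) ⇒ d ≤ 2.
Match coefficients ⇒ f(k) = k*(4*k + 1)/16.
R(k) = B(k−1)·f(k)/C(k) = k*(4*k + 1)/(16*k**2 + 44*k + 25); s_k = R·t_k = 5**k*k*(-4*k - 1).
Check: Δs_k = 5**k*(-16*k**2 - 44*k - 25). ✓
Telescope: S(n) = s_(n+1) − s_(1) = 5**(n + 1)*(-4*n**2 - 9*n - 5) − (-25) = -20*5**n*n**2 - 45*5**n*n - 25*5**n + 25.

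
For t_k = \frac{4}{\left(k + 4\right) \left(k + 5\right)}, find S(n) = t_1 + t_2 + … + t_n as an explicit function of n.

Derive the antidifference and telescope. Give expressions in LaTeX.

The ratio is (k + 4)/(k + 6).
Factor: A=k + 4; B=k + 6; C=1.
f must satisfy (k + 4)·f(k+1) − (k + 5)·f(k) = 1.
Degrees (1,1,0) ⇒ d ≤ 1.
Coefficient equations give f(k) = k/4.
Get s_k = R·t_k = k/(k + 4) with R(k) = B(k−1)f(k)/C(k) = k*(k + 5)/4.
s_(k+1) − s_k = 4/(k**2 + 9*k + 20) = t_k.
s_(n+1) = (n + 1)/(n + 5) and s_(1) = 1/5, so S(n) = 4*n/(5*(n + 5)).

S(n) = \frac{4 n}{5 \left(n + 5\right)}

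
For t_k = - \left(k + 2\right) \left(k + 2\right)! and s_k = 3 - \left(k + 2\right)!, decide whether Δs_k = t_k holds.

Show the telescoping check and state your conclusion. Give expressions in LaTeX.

s_(k+1) = 3 - factorial(k + 3)
s_(k+1) − s_k = -(k + 2)*factorial(k + 2)
(s_(k+1) − s_k) − t_k = 0

valid (s_(k+1) − s_k reduces to t_k)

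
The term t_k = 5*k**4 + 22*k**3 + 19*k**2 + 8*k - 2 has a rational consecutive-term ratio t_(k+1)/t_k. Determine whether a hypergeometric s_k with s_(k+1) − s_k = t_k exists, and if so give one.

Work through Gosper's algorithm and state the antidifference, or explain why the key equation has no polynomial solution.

Compute t_(k+1)/t_k: get (5*k**4 + 42*k**3 + 115*k**2 + 132*k + 52)/(5*k**4 + 22*k**3 + 19*k**2 + 8*k - 2).
Factor: A=1; B=1; C=k**4 + 22*k**3/5 + 19*k**2/5 + 8*k/5 - 2/5.
Key eq: (1)·f(k+1) = (1)·f(k) + (k**4 + 22*k**3/5 + 19*k**2/5 + 8*k/5 - 2/5).
Bound: deg f ≤ 5.
Coefficient equations give f(k) = k*(k**4 + 3*k**3 - 3*k**2 - 3)/5.
Then R = B(k−1)f/C = k*(k**4 + 3*k**3 - 3*k**2 - 3)/(5*k**4 + 22*k**3 + 19*k**2 + 8*k - 2), so s_k = R(k)·t_k = k*(k**4 + 3*k**3 - 3*k**2 - 3).
Check: Δs_k = 5*k**4 + 22*k**3 + 19*k**2 + 8*k - 2. ✓

s_k = k*(k**4 + 3*k**3 - 3*k**2 - 3)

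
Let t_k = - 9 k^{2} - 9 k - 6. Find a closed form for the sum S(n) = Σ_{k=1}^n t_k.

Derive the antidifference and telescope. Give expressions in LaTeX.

Ratio r(k) = (3*k**2 + 9*k + 8)/(3*k**2 + 3*k + 2).
Normal form (A,B,C) = (1, 1, k**2 + k + 2/3).
f must satisfy (1)·f(k+1) − (1)·f(k) = k**2 + k + 2/3.
Degrees (0,0,2) ⇒ d ≤ 3.
Solve for f: f(k) = k*(k**2 + 1)/3 (degree 3 ≤ 3).
Certificate R = B(k−1)f/C = k*(k**2 + 1)/(3*k**2 + 3*k + 2) gives s_k = 3*k*(-k**2 - 1).
Δs = -9*k**2 - 9*k - 6, as required.
Evaluate: s_(n+1) = -3*n**3 - 9*n**2 - 12*n - 6; subtract s_(1) = -6 ⇒ S(n) = 3*n*(-n**2 - 3*n - 4).

S(n) = 3 n \left(- n^{2} - 3 n - 4\right)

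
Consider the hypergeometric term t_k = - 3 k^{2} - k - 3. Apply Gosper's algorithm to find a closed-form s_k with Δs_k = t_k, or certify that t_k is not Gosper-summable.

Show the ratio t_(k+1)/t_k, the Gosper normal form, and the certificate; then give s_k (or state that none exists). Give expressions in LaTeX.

s_k = k \left(- k^{2} + k - 3\right)

The ratio is (k + 3*(k + 1)**2 + 4)/(3*k**2 + k + 3).
So A=1 and B=1, with C=k**2 + k/3 + 1.
Solve (1)·f(k+1) − (1)·f(k) = k**2 + k/3 + 1.
Degrees (0,0,2) ⇒ d ≤ 3.
A polynomial solution: f(k) = k*(k**2 - k + 3)/3.
So s_k = (B(k−1)f/C)·t_k = (k*(k**2 - k + 3)/(3*k**2 + k + 3))·t_k = k*(-k**2 + k - 3).
Δs = -3*k**2 - k - 3, as required.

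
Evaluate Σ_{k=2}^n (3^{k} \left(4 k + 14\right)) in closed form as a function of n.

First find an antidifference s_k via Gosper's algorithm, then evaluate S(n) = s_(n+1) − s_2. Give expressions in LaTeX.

Step 1: r(k) = 3*(2*k + 9)/(2*k + 7).
Factor: A=3; B=1; C=k + 7/2.
Need (3)·f(k+1) − (1)·f(k) = k + 7/2.
From deg A=0, deg B=0, deg C=1: d=1.
Solving with deg f ≤ 1: f(k) = (k + 2)/2.
Certificate R = B(k−1)f/C = (k + 2)/(2*k + 7) gives s_k = 2*3**k*(k + 2).
Check: Δs_k = 3**k*(4*k + 14). ✓
Σ_(k=2)^n t_k = s_(n+1) − s_(2) = (6*3**n*(n + 3)) − (72), i.e. 6*3**n*n + 18*3**n - 72.

S(n) = 6 \cdot 3^{n} n + 18 \cdot 3^{n} - 72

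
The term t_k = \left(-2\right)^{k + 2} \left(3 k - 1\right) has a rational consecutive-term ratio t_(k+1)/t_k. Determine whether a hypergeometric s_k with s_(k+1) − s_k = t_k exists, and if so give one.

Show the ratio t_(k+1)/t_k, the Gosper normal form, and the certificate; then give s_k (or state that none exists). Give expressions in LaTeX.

s_k = \left(-2\right)^{k + 2} \left(1 - k\right)

r(k) = 2*(-3*k - 2)/(3*k - 1) after simplifying.
Factor: A=-2; B=1; C=k - 1/3.
Need (-2)·f(k+1) − (1)·f(k) = k - 1/3.
Degrees (0,0,1) ⇒ d ≤ 1.
Solve for f: f(k) = -(k - 1)/3 (degree 1 ≤ 1).
So s_k = (B(k−1)f/C)·t_k = (-(k - 1)/(3*k - 1))·t_k = (-2)**(k + 2)*(1 - k).
Check: Δs_k = (-2)**(k + 2)*(3*k - 1). ✓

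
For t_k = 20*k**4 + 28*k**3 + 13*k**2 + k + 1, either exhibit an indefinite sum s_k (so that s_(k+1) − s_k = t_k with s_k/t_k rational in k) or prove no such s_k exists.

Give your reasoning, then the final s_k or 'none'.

s_k = k*(4*k**4 - 3*k**3 - 3*k**2 + k + 2)

The ratio is (20*k**4 + 108*k**3 + 217*k**2 + 191*k + 63)/(20*k**4 + 28*k**3 + 13*k**2 + k + 1).
A = 1, B = 1, C = k**4 + 7*k**3/5 + 13*k**2/20 + k/20 + 1/20.
Key eq: (1)·f(k+1) = (1)·f(k) + (k**4 + 7*k**3/5 + 13*k**2/20 + k/20 + 1/20).
From deg A=0, deg B=0, deg C=4: d=5.
Coefficient equations give f(k) = k*(4*k**4 - 3*k**3 - 3*k**2 + k + 2)/20.
Then R = B(k−1)f/C = k*(4*k**4 - 3*k**3 - 3*k**2 + k + 2)/(20*k**4 + 28*k**3 + 13*k**2 + k + 1), so s_k = R(k)·t_k = k*(4*k**4 - 3*k**3 - 3*k**2 + k + 2).
s_(k+1) − s_k = 20*k**4 + 28*k**3 + 13*k**2 + k + 1 = t_k.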